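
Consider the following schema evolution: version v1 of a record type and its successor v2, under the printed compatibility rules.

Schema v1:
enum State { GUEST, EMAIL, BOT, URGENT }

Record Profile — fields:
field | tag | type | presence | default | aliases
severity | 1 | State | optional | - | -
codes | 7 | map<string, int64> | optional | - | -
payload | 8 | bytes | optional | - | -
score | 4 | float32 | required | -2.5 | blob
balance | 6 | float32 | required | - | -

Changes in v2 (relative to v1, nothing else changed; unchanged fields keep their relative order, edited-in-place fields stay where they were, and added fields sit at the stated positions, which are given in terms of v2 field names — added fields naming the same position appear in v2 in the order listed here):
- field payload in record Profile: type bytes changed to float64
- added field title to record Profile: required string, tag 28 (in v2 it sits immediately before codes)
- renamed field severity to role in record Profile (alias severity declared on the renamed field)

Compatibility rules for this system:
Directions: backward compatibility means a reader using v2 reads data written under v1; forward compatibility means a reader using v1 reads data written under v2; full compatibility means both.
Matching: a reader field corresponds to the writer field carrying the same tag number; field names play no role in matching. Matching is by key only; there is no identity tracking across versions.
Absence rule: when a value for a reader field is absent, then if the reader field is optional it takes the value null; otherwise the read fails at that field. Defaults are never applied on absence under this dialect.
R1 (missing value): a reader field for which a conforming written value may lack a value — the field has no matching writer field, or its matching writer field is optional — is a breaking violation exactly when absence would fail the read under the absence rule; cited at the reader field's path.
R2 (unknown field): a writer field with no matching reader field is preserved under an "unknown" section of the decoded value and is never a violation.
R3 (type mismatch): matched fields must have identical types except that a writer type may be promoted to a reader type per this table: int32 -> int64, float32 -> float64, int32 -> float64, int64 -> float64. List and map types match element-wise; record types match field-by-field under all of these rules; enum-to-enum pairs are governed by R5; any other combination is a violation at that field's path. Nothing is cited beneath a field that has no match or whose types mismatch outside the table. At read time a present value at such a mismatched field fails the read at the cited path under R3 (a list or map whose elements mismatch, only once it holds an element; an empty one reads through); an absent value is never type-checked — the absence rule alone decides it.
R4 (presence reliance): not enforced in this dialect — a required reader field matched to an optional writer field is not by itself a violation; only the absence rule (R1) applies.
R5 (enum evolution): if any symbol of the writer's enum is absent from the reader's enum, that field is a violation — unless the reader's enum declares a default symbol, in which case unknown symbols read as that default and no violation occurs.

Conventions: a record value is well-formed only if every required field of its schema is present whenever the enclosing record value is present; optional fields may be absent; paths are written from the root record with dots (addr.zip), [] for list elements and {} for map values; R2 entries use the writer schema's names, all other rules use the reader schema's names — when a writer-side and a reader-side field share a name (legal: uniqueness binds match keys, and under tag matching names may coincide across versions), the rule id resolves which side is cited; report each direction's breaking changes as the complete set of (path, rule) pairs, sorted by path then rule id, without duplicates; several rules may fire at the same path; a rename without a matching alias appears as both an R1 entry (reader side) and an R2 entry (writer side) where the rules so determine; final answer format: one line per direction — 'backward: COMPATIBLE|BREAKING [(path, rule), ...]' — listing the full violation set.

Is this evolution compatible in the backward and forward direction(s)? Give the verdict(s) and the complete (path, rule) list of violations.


backward: BREAKING [(payload, R3), (title, R1)]; forward: BREAKING [(payload, R3)]

in Profile below, arrows point writer -> reader
backward for Profile (reader v2, writer v1):
  role <- severity (State -> State, writer optional)
  title: no writer-side match
  codes <- codes (map<string, int64> -> map<string, int64>, writer optional)
  payload <- payload (bytes -> float64, writer optional)
  score <- score (float32 -> float32, writer required)
  balance <- balance (float32 -> float32, writer required)
  breaking: (payload, R3)
  breaking: (title, R1)
  backward on Profile therefore BREAKING (2)
forward for Profile (reader v1, writer v2):
  severity <- role (State -> State, writer optional)
  codes <- codes (map<string, int64> -> map<string, int64>, writer optional)
  payload <- payload (float64 -> bytes, writer optional)
  score <- score (float32 -> float32, writer required)
  balance <- balance (float32 -> float32, writer required)
  title (writer side), unknown to reader
  breaking: (payload, R3)
  forward on Profile therefore BREAKING (1)


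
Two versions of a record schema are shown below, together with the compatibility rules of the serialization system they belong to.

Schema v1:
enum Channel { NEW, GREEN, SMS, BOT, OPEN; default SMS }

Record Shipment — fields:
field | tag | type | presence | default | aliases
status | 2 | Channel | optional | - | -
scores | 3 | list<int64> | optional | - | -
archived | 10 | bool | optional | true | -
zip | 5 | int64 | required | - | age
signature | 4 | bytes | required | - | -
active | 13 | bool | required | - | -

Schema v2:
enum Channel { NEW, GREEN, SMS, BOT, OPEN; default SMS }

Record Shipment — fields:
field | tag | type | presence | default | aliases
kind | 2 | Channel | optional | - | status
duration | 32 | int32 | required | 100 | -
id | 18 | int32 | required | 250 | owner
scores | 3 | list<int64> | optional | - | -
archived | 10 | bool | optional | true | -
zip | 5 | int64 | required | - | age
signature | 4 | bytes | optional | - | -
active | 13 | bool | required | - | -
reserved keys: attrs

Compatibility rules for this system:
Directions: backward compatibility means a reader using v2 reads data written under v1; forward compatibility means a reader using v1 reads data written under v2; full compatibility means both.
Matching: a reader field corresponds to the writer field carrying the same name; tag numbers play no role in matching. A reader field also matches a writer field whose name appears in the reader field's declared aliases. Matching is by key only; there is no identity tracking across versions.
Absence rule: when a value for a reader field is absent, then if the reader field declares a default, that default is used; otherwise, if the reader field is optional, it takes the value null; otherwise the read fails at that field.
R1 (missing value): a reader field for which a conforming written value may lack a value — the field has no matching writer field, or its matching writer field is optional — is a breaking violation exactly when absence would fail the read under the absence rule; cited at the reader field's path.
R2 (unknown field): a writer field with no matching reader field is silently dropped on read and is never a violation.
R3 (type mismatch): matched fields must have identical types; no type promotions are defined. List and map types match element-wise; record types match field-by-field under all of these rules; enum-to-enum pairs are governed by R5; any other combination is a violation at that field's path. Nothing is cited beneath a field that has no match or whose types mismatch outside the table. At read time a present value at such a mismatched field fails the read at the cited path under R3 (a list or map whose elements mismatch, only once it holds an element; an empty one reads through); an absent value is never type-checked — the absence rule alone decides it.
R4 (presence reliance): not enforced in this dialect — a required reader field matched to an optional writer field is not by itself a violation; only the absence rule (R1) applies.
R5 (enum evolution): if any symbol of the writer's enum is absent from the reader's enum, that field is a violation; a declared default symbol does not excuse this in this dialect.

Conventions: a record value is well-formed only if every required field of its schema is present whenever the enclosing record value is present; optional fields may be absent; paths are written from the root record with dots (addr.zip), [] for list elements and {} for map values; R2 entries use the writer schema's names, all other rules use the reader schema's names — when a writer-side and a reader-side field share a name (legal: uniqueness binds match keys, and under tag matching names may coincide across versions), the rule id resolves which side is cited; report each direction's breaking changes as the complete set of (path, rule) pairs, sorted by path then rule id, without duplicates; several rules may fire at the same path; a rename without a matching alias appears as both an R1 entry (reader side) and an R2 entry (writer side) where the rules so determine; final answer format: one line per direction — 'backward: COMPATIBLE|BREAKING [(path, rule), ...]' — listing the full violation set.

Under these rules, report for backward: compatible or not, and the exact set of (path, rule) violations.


backward: COMPATIBLE []

in Shipment below, arrows point writer -> reader
backward on Shipment — v2 reading data written by v1:
  kind: paired with writer status (Channel -> Channel; writer optional)
  duration has no writer counterpart
  id has no writer counterpart
  scores: paired with writer scores (list<int64> -> list<int64>; writer optional)
  archived: paired with writer archived (bool -> bool; writer optional)
  zip: paired with writer zip (int64 -> int64; writer required)
  signature: paired with writer signature (bytes -> bytes; writer required)
  active: paired with writer active (bool -> bool; writer required)
  => backward: COMPATIBLE
the rest of the Shipment diff is inert for this question:
  field signature in record Shipment: required changed to optional -> fires only in the forward direction of Shipment, which is not asked here
  added field id to record Shipment: required int32, tag 18, default 250 (in v2 it sits immediately before scores) -> no rule fires on it in Shipment's dialect; the asked verdict holds
  renamed field status to kind in record Shipment (alias status declared on the renamed field) -> no rule fires on it in Shipment's dialect; the asked verdict holds
  added field duration to record Shipment: required int32, tag 32, default 100 (in v2 it sits immediately before scores) -> no rule fires on it in Shipment's dialect; the asked verdict holds


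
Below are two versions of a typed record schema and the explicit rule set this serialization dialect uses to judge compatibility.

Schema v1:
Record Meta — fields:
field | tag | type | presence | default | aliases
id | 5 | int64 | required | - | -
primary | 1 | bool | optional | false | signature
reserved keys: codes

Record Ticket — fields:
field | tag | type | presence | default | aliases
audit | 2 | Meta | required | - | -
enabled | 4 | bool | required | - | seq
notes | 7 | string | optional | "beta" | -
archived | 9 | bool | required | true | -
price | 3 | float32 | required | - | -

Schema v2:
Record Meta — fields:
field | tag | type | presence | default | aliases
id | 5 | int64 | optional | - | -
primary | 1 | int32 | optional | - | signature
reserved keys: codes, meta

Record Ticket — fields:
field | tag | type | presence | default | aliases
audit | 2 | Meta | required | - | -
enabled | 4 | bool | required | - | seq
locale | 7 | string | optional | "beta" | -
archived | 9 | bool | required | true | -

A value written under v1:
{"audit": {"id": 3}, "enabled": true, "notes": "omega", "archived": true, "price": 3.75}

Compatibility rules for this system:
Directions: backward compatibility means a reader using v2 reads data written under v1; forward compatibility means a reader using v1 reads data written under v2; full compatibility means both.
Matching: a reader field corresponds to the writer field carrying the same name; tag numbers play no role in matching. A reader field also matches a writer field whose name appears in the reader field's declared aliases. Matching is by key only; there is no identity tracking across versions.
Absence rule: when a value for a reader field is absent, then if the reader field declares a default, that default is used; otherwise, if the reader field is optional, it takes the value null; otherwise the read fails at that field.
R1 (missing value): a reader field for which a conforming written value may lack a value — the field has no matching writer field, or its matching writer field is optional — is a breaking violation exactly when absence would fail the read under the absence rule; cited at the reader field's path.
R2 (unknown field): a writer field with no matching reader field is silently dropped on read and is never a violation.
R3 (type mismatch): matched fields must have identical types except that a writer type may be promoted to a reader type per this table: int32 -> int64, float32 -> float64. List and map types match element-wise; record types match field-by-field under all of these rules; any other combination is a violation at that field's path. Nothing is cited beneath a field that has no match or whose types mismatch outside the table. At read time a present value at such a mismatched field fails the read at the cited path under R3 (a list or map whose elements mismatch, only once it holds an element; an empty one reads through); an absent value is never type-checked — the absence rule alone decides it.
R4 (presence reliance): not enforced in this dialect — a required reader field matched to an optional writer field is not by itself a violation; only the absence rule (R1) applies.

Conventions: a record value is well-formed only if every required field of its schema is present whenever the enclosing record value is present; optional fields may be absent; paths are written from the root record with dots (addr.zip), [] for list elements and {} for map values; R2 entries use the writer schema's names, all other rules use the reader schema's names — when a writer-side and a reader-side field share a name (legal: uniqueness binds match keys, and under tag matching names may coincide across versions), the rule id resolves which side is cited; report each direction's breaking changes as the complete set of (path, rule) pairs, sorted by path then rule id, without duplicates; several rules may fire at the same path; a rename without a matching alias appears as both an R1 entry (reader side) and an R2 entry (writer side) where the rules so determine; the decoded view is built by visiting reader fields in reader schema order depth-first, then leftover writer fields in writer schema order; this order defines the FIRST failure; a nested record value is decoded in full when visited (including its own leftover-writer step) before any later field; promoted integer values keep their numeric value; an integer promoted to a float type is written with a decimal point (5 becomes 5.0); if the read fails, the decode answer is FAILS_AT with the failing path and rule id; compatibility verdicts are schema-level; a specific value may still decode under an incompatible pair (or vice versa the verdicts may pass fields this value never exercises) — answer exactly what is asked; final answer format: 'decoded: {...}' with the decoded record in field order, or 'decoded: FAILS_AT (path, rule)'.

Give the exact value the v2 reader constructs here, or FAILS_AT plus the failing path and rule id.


decoded: {"audit": {"id": 3, "primary": null}, "enabled": true, "locale": "beta", "archived": true}

in Ticket below, arrows point writer -> reader
decoding the Ticket value with the v2 reader:
  audit.id := 3
  audit.primary := null (not supplied -> null)
  enabled := true
  locale := "beta" (no value, default fills)
  archived := true
  writer notes: unmatched, discarded
  writer price: unmatched, discarded
  => decoded: {"audit": {"id": 3, "primary": null}, "enabled": true, "locale": "beta", "archived": true}
checking off the Ticket differences that do not matter here:
  field id in record Meta: required changed to optional -> matters for Ticket compatibility verdicts, not for this value's decode


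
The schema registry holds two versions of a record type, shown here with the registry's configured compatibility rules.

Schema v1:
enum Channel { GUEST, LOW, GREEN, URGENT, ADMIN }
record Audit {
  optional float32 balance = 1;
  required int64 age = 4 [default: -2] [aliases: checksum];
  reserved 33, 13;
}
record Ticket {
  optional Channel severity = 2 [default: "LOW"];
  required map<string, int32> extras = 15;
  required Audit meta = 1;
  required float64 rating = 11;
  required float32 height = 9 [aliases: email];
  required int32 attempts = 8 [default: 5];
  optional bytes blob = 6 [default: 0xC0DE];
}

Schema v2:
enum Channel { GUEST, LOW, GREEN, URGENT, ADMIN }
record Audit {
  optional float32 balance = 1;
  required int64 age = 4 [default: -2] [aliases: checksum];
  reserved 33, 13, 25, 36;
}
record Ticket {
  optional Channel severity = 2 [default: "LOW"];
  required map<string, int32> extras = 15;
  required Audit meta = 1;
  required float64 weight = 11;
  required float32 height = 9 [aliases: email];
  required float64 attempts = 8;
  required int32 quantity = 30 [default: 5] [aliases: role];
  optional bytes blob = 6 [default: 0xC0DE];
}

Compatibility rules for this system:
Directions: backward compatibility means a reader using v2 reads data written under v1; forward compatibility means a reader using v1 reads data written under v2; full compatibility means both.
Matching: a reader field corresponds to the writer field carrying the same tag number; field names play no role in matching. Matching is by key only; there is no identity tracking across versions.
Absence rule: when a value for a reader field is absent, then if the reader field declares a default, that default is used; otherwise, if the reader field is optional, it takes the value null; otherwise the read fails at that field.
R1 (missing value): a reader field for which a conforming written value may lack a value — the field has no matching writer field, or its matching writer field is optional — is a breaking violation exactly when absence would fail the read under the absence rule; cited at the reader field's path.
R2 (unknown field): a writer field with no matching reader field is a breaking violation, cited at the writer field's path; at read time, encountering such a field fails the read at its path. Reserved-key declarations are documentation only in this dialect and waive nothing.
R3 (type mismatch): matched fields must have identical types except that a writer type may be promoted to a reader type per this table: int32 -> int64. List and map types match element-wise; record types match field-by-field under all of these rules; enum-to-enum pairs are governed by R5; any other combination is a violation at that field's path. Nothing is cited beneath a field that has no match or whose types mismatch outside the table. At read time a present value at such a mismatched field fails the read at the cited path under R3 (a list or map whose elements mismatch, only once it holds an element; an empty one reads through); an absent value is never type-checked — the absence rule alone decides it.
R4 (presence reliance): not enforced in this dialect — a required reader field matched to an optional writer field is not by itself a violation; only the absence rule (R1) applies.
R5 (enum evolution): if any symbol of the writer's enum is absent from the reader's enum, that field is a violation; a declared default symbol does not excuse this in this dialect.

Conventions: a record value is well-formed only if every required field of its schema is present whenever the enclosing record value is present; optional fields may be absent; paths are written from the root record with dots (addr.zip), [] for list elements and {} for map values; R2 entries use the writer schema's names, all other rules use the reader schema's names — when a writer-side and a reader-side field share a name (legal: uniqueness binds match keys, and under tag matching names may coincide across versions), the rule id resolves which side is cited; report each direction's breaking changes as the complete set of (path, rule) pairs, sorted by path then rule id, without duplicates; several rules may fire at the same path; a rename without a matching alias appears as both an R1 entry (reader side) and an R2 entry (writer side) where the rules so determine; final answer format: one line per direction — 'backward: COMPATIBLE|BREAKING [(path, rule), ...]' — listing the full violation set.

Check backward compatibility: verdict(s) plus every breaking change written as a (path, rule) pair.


backward: BREAKING [(attempts, R3)]

the writer's type comes first in each Ticket pair
checking backward for Ticket: reader v2 against writer v1:
  severity <- severity (Channel -> Channel, writer optional)
  extras <- extras (map<string, int32> -> map<string, int32>, writer required)
  meta <- meta (Audit -> Audit, writer required)
  weight <- rating (float64 -> float64, writer required)
  height <- height (float32 -> float32, writer required)
  attempts <- attempts (int32 -> float64, writer required)
  quantity: no writer match
  blob <- blob (bytes -> bytes, writer optional)
  meta.balance <- meta.balance (float32 -> float32, writer optional)
  meta.age <- meta.age (int64 -> int64, writer required)
  rule R3 violated at attempts
  => backward verdict for Ticket: BREAKING, 1 violation(s)
the other Ticket changes do not affect what is asked:
  renamed field rating to weight in record Ticket -> inert for the asked Ticket verdict: nothing fires
  added field quantity to record Ticket: required int32, tag 30, default 5 (in v2 it sits immediately before blob) -> affects forward compatibility only, which is not asked


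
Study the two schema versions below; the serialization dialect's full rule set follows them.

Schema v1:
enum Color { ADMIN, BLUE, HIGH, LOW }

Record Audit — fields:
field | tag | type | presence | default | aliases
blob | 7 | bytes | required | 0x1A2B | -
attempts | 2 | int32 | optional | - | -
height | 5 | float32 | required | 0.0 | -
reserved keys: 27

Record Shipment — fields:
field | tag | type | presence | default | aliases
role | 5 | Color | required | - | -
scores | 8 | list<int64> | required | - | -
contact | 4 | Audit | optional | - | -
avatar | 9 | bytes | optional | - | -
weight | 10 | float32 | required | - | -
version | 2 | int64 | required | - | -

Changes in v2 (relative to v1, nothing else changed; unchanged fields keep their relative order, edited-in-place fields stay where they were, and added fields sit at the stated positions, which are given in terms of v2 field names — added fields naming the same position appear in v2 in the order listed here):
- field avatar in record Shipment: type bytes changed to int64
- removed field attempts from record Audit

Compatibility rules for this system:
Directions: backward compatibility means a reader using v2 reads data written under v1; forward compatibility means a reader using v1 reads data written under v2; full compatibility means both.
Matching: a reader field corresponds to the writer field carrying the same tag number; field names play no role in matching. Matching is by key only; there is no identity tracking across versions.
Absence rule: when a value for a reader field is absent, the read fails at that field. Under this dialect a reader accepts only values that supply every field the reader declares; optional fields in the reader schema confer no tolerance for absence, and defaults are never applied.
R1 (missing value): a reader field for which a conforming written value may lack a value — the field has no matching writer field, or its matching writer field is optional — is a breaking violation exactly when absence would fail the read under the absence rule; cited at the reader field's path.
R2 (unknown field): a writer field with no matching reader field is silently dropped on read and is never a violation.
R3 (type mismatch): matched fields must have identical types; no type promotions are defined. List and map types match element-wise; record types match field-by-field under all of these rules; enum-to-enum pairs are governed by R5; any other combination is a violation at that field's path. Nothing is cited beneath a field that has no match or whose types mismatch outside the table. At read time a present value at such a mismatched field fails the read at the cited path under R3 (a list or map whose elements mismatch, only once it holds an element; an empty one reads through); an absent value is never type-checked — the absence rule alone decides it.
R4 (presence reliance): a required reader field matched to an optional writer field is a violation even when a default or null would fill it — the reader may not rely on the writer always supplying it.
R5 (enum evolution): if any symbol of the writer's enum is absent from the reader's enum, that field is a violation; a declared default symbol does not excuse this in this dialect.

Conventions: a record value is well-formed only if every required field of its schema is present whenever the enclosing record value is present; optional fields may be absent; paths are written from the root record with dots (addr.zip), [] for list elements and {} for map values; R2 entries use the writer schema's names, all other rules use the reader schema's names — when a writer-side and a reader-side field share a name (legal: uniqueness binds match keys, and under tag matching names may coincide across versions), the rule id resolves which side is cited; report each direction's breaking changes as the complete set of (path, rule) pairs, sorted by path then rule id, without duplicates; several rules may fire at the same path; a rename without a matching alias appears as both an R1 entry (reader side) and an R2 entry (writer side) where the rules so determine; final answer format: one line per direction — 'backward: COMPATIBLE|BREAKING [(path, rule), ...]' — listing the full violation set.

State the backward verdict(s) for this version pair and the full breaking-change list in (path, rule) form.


backward: BREAKING [(avatar, R1), (avatar, R3), (contact, R1)]

the writer's type comes first in each Shipment pair
backward pass over Shipment, reader schema v2, writer schema v1:
  role: paired with writer role (Color -> Color; writer required)
  scores: paired with writer scores (list<int64> -> list<int64>; writer required)
  contact: paired with writer contact (Audit -> Audit; writer optional)
  avatar: paired with writer avatar (bytes -> int64; writer optional)
  weight: paired with writer weight (float32 -> float32; writer required)
  version: paired with writer version (int64 -> int64; writer required)
  contact.blob: paired with writer contact.blob (bytes -> bytes; writer required)
  contact.height: paired with writer contact.height (float32 -> float32; writer required)
  writer contact.attempts: unknown to reader
  breaking: (avatar, R1)
  breaking: (avatar, R3)
  breaking: (contact, R1)
  => backward verdict for Shipment: BREAKING, 3 violation(s)


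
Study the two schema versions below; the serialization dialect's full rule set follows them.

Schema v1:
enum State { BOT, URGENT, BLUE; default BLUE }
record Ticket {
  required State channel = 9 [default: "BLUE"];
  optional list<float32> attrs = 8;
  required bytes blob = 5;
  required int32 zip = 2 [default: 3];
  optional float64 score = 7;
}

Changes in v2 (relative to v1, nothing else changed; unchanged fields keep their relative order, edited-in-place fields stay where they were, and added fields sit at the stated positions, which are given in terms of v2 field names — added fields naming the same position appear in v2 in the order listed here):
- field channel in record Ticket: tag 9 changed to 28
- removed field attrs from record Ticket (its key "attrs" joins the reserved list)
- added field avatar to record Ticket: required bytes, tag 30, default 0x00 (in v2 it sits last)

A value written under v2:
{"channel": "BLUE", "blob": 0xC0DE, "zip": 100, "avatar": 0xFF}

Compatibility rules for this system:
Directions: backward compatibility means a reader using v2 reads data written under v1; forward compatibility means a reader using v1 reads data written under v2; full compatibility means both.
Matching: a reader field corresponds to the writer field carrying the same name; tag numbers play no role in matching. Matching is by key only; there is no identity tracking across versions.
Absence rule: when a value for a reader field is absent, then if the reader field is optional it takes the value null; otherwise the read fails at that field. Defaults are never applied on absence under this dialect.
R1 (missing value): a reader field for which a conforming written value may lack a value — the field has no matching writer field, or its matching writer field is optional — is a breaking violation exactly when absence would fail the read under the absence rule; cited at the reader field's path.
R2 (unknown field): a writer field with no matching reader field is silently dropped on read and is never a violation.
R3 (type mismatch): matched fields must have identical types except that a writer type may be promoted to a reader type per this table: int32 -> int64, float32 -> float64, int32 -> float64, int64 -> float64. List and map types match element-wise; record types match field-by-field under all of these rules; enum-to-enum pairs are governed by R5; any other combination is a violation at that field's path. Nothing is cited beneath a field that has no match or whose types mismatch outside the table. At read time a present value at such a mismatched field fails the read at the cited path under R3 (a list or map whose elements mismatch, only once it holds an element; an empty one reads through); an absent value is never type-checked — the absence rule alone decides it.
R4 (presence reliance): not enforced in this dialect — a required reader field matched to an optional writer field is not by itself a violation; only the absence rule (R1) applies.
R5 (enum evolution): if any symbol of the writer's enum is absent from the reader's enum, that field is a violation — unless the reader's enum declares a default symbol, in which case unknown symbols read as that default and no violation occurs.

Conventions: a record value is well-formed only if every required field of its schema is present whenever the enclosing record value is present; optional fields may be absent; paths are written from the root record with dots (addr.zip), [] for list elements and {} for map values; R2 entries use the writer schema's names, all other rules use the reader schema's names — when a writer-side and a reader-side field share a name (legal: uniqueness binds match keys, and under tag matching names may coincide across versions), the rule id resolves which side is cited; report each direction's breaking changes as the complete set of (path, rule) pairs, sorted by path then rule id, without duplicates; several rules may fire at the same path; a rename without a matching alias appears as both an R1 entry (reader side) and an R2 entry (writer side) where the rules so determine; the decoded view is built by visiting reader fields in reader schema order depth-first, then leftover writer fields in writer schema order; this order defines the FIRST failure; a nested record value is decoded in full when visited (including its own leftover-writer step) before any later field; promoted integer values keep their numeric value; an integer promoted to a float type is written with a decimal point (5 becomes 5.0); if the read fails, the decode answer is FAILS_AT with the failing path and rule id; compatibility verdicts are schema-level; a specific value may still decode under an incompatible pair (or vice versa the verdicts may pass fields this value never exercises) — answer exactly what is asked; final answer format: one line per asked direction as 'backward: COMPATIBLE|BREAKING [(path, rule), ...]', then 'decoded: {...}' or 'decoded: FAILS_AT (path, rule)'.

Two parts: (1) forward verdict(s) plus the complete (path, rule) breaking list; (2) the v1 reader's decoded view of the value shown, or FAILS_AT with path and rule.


the writer's type comes first in each Ticket pair
forward for Ticket (reader v1, writer v2):
  channel: paired with writer channel (State -> State; writer required)
  attrs: no writer match
  blob: paired with writer blob (bytes -> bytes; writer required)
  zip: paired with writer zip (int32 -> int32; writer required)
  score: paired with writer score (float64 -> float64; writer optional)
  writer avatar: unknown to reader
  => forward verdict for Ticket: COMPATIBLE, no violations
decode (reader v1):
  channel := "BLUE"
  attrs := null (not supplied -> null)
  blob := 0xC0DE
  zip := 100
  score := null (not supplied -> null)
  writer avatar: unmatched, discarded
  => decoded: {"channel": "BLUE", "attrs": null, "blob": 0xC0DE, "zip": 100, "score": null}
checking off the Ticket differences that do not matter here:
  field channel in record Ticket: tag 9 changed to 28 -> fires no rule on Ticket, leaving the asked answer as it is
  removed field attrs from record Ticket (its key "attrs" joins the reserved list) -> fires no rule on Ticket, leaving the asked answer as it is
  added field avatar to record Ticket: required bytes, tag 30, default 0x00 (in v2 it sits last) -> fires only in the backward direction of Ticket, which is not asked here

forward: COMPATIBLE []; decoded: {"channel": "BLUE", "attrs": null, "blob": 0xC0DE, "zip": 100, "score": null}


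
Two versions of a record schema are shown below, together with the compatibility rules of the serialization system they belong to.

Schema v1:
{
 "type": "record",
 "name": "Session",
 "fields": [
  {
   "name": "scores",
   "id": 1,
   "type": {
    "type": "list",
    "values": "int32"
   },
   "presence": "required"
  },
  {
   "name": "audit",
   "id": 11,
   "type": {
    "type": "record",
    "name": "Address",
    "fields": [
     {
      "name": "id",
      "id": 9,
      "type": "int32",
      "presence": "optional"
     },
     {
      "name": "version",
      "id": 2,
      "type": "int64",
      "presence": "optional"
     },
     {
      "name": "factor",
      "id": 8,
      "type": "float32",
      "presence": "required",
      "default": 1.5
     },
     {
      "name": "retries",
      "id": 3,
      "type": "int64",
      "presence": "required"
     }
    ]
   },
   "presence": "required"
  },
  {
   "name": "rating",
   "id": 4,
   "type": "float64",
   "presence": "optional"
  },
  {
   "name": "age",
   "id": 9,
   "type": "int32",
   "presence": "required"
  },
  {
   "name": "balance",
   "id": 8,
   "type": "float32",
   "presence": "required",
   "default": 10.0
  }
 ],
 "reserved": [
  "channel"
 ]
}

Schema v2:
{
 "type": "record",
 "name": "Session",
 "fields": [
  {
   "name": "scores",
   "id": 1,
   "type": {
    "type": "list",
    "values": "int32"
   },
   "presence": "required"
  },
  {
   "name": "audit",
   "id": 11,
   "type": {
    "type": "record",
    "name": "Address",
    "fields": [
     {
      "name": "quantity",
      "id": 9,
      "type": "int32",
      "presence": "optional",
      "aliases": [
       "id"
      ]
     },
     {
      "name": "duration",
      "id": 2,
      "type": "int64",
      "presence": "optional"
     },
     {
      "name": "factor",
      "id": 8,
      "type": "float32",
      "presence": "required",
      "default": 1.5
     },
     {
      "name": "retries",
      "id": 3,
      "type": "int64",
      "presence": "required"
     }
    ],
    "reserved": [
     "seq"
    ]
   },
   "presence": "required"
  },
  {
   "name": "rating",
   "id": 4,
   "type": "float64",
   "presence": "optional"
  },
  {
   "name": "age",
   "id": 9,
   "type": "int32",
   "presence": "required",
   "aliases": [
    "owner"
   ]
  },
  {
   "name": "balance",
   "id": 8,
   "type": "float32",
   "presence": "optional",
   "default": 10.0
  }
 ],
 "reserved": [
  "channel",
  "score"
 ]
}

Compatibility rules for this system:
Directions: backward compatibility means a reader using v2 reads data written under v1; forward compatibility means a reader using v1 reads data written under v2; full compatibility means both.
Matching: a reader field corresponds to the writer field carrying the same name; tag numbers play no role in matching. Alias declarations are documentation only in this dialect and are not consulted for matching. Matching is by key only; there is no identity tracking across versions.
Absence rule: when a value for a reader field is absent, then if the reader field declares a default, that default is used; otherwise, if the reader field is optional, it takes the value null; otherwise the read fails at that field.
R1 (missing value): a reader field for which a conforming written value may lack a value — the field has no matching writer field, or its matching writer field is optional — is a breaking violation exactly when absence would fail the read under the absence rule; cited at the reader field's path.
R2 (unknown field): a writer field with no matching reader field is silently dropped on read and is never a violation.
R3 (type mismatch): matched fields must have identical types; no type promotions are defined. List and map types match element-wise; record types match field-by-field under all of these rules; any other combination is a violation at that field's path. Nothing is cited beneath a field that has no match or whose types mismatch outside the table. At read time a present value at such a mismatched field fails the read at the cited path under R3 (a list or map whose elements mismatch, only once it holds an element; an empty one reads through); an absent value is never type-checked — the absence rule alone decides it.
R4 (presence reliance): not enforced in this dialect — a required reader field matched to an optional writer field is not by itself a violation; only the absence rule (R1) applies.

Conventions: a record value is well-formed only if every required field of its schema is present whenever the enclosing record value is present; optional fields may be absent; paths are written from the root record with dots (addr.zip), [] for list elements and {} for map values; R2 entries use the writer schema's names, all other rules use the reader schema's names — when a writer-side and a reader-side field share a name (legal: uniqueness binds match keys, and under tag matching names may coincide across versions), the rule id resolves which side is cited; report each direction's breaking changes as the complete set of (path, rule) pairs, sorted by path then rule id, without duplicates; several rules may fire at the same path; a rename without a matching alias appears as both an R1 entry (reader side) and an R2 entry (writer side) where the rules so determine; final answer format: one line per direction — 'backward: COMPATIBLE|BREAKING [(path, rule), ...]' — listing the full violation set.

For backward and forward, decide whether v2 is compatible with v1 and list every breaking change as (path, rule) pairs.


arrows below run writer -> reader for Session
backward analysis of Session with v2 as reader and v1 as writer:
  writer required, list<int32> -> list<int32>: reader scores maps from writer scores
  writer required, Address -> Address: reader audit maps from writer audit
  writer optional, float64 -> float64: reader rating maps from writer rating
  writer required, int32 -> int32: reader age maps from writer age
  writer required, float32 -> float32: reader balance maps from writer balance
  audit.quantity has no writer counterpart
  audit.duration has no writer counterpart
  writer required, float32 -> float32: reader audit.factor maps from writer audit.factor
  writer required, int64 -> int64: reader audit.retries maps from writer audit.retries
  audit.id (writer side), unknown to reader
  audit.version (writer side), unknown to reader
  => no violations; backward on Session: COMPATIBLE
forward analysis of Session with v1 as reader and v2 as writer:
  writer required, list<int32> -> list<int32>: reader scores maps from writer scores
  writer required, Address -> Address: reader audit maps from writer audit
  writer optional, float64 -> float64: reader rating maps from writer rating
  writer required, int32 -> int32: reader age maps from writer age
  writer optional, float32 -> float32: reader balance maps from writer balance
  audit.id has no writer counterpart
  audit.version has no writer counterpart
  writer required, float32 -> float32: reader audit.factor maps from writer audit.factor
  writer required, int64 -> int64: reader audit.retries maps from writer audit.retries
  audit.quantity (writer side), unknown to reader
  audit.duration (writer side), unknown to reader
  => no violations; forward on Session: COMPATIBLE

backward: COMPATIBLE []; forward: COMPATIBLE []
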